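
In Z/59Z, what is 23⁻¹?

18

By the extended Euclidean algorithm:
59 = 2×23 + 13
23 = 1×13 + 10
13 = 1×10 + 3
10 = 3×3 + 1
3 = 3×1 + 0
gcd(23, 59) = 1, so the inverse exists.
Back-substitute for 1:
1 = 1×10 − 3×3
  = −3×13 + 4×10
  = 4×23 − 7×13
  = −7×59 + 18×23
So 23⁻¹ ≡ 18 (mod 59).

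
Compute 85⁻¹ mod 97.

97 = 1·85 + 12
85 = 7·12 + 1
12 = 12·1 + 0
gcd(85, 97) = 1, so the inverse exists.
Back-substitute for 1:
1 = 1·85 − 7·12
  = −7·97 + 8·85
So 85⁻¹ ≡ 8 (mod 97).

8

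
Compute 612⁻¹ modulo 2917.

510

2917 = 4×612 + 469
612 = 1×469 + 143
469 = 3×143 + 40
143 = 3×40 + 23
40 = 1×23 + 17
23 = 1×17 + 6
17 = 2×6 + 5
6 = 1×5 + 1
5 = 5×1 + 0
gcd(612, 2917) = 1, so the inverse exists.
Bézout: 1 = −107×2917 + 510×612.
So 612⁻¹ ≡ 510 (mod 2917).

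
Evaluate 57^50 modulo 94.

83

50 in binary is 110010, i.e. 50 = 32 + 16 + 2.
57^1 ≡ 57 (mod 94)
57^2 ≡ 57^2 = 3249 ≡ 53 (mod 94)
57^4 ≡ 53^2 = 2809 ≡ 83 (mod 94)
57^8 ≡ 83^2 = 6889 ≡ 27 (mod 94)
57^16 ≡ 27^2 = 729 ≡ 71 (mod 94)
57^32 ≡ 71^2 = 5041 ≡ 59 (mod 94)
57^50 = 57^32 · 57^16 · 57^2 ≡ 59 · 71 · 53 (mod 94).
Accumulate the product:
59 · 71 = 4189 ≡ 53
53 · 53 = 2809 ≡ 83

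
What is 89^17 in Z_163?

92

17 in binary is 10001, i.e. 17 = 16 + 1.
89^1 ≡ 89 (mod 163)
89^2 ≡ 89^2 = 7921 ≡ 97 (mod 163)
89^4 ≡ 97^2 = 9409 ≡ 118 (mod 163)
89^8 ≡ 118^2 = 13924 ≡ 69 (mod 163)
89^16 ≡ 69^2 = 4761 ≡ 34 (mod 163)
89^17 = 89^16 × 89^1 ≡ 34 × 89 (mod 163).
34 × 89 = 3026 ≡ 92 (mod 163).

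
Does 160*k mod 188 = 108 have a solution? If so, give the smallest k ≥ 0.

gcd(160, 188) = 4, and 4 | 108, so solutions exist.
Divide through by 4: 40*k ≡ 27 (mod 47).
40⁻¹ ≡ 20 (mod 47).
k ≡ 20*27 ≡ 23 (mod 47).
The smallest non-negative solution is k = 23.

23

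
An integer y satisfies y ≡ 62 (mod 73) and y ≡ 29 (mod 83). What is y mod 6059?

5756

73⁻¹ mod 83: 73·58 ≡ 1 (mod 83), so 73⁻¹ ≡ 58.
y = 62 + 73·((29 − 62)·58 mod 83) = 62 + 73·78 = 5756.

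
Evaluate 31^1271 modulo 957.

1271 in binary is 10011110111, i.e. 1271 = 1024 + 128 + 64 + 32 + 16 + 4 + 2 + 1.
31^1 ≡ 31 (mod 957)
31^2 ≡ 31^2 = 961 ≡ 4 (mod 957)
31^4 ≡ 4^2 = 16 (mod 957)
31^8 ≡ 16^2 = 256 (mod 957)
31^16 ≡ 256^2 = 65536 ≡ 460 (mod 957)
31^32 ≡ 460^2 = 211600 ≡ 103 (mod 957)
31^64 ≡ 103^2 = 10609 ≡ 82 (mod 957)
31^128 ≡ 82^2 = 6724 ≡ 25 (mod 957)
31^256 ≡ 25^2 = 625 (mod 957)
31^512 ≡ 625^2 = 390625 ≡ 169 (mod 957)
31^1024 ≡ 169^2 = 28561 ≡ 808 (mod 957)
31^1271 = 31^1024 × 31^128 × 31^64 × 31^32 × 31^16 × 31^4 × 31^2 × 31^1 ≡ 808 × 25 × 82 × 103 × 460 × 16 × 4 × 31 (mod 957).
Accumulate the product:
808 × 25 = 20200 ≡ 103
103 × 82 = 8446 ≡ 790
790 × 103 = 81370 ≡ 25
25 × 460 = 11500 ≡ 16
16 × 16 = 256
256 × 4 = 1024 ≡ 67
67 × 31 = 2077 ≡ 163

163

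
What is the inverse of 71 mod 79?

69

By the extended Euclidean algorithm:
79 = 1·71 + 8
71 = 8·8 + 7
8 = 1·7 + 1
7 = 7·1 + 0
gcd(71, 79) = 1, so the inverse exists.
Bézout: 1 = 9·79 − 10·71.
So 71⁻¹ ≡ −10 ≡ 69 (mod 79).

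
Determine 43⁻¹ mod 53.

37

53 = 1×43 + 10
43 = 4×10 + 3
10 = 3×3 + 1
3 = 3×1 + 0
gcd(43, 53) = 1, so the inverse exists.
Bézout: 1 = 13×53 − 16×43.
So 43⁻¹ ≡ −16 ≡ 37 (mod 53).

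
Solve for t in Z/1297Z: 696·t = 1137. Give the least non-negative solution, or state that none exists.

611

gcd(696, 1297) = 1, so a unique solution mod 1297 exists.
696⁻¹ ≡ 669 (mod 1297).
t ≡ 669·1137 ≡ 611 (mod 1297).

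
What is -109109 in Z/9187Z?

1135

-109109 = -12×9187 + 1135, so -109109 ≡ 1135 (mod 9187).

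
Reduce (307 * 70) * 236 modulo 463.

401

307 * 70 = 21490 ≡ 192 (mod 463)
192 * 236 = 45312 ≡ 401 (mod 463)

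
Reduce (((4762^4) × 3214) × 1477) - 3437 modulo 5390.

2751

(4762)^4 ≡ 5336 (mod 5390)
5336 × 3214 = 17149904 ≡ 4314 (mod 5390)
4314 × 1477 = 6371778 ≡ 798 (mod 5390)
798 - 3437 = -2639 ≡ 2751 (mod 5390)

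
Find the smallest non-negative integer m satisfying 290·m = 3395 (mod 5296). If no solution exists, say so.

no solution

gcd(290, 5296) = 2, and 2 does not divide 3395.
So the congruence has no solution.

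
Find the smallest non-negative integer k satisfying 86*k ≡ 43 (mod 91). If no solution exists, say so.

46

gcd(86, 91) = 1, so a unique solution mod 91 exists.
86⁻¹ ≡ 18 (mod 91).
k ≡ 18*43 ≡ 46 (mod 91).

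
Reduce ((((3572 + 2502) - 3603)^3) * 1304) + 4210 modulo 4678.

3572 + 2502 = 6074 ≡ 1396 (mod 4678)
1396 - 3603 = -2207 ≡ 2471 (mod 4678)
(2471)^3 ≡ 731 (mod 4678)
731 * 1304 = 953224 ≡ 3590 (mod 4678)
3590 + 4210 = 7800 ≡ 3122 (mod 4678)

3122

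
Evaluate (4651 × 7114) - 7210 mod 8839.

4651 × 7114 = 33087214 ≡ 2837 (mod 8839)
2837 - 7210 = -4373 ≡ 4466 (mod 8839)

4466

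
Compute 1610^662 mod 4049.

2756

Compute successive squares:
1610^1 ≡ 1610 (mod 4049)
1610^2 ≡ 1610^2 = 2592100 ≡ 740 (mod 4049)
1610^4 ≡ 740^2 = 547600 ≡ 985 (mod 4049)
1610^8 ≡ 985^2 = 970225 ≡ 2514 (mod 4049)
1610^16 ≡ 2514^2 = 6320196 ≡ 3756 (mod 4049)
1610^32 ≡ 3756^2 = 14107536 ≡ 820 (mod 4049)
1610^64 ≡ 820^2 = 672400 ≡ 266 (mod 4049)
1610^128 ≡ 266^2 = 70756 ≡ 1923 (mod 4049)
1610^256 ≡ 1923^2 = 3697929 ≡ 1192 (mod 4049)
1610^512 ≡ 1192^2 = 1420864 ≡ 3714 (mod 4049)
1610^662 = 1610^512 × 1610^128 × 1610^16 × 1610^4 × 1610^2 ≡ 3714 × 1923 × 3756 × 985 × 740 (mod 4049).
Accumulate the product:
3714 × 1923 = 7142022 ≡ 3635
3635 × 3756 = 13653060 ≡ 3881
3881 × 985 = 3822785 ≡ 529
529 × 740 = 391460 ≡ 2756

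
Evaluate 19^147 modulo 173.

Using repeated squaring:
147 in binary is 10010011, i.e. 147 = 128 + 16 + 2 + 1.
19^1 ≡ 19 (mod 173)
19^2 ≡ 19^2 = 361 ≡ 15 (mod 173)
19^4 ≡ 15^2 = 225 ≡ 52 (mod 173)
19^8 ≡ 52^2 = 2704 ≡ 109 (mod 173)
19^16 ≡ 109^2 = 11881 ≡ 117 (mod 173)
19^32 ≡ 117^2 = 13689 ≡ 22 (mod 173)
19^64 ≡ 22^2 = 484 ≡ 138 (mod 173)
19^128 ≡ 138^2 = 19044 ≡ 14 (mod 173)
19^147 = 19^128 × 19^16 × 19^2 × 19^1 ≡ 14 × 117 × 15 × 19 (mod 173).
Accumulate the product:
14 × 117 = 1638 ≡ 81
81 × 15 = 1215 ≡ 4
4 × 19 = 76

76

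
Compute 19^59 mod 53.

Using repeated squaring:
19^1 ≡ 19 (mod 53)
19^2 ≡ 19^2 = 361 ≡ 43 (mod 53)
19^4 ≡ 43^2 = 1849 ≡ 47 (mod 53)
19^8 ≡ 47^2 = 2209 ≡ 36 (mod 53)
19^16 ≡ 36^2 = 1296 ≡ 24 (mod 53)
19^32 ≡ 24^2 = 576 ≡ 46 (mod 53)
19^59 = 19^32 × 19^16 × 19^8 × 19^2 × 19^1 ≡ 46 × 24 × 36 × 43 × 19 (mod 53).
Accumulate the product:
46 × 24 = 1104 ≡ 44
44 × 36 = 1584 ≡ 47
47 × 43 = 2021 ≡ 7
7 × 19 = 133 ≡ 27

27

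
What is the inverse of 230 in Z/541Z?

541 = 2·230 + 81
230 = 2·81 + 68
81 = 1·68 + 13
68 = 5·13 + 3
13 = 4·3 + 1
3 = 3·1 + 0
gcd(230, 541) = 1, so the inverse exists.
Bézout: 1 = 71·541 − 167·230.
So 230⁻¹ ≡ −167 ≡ 374 (mod 541).

374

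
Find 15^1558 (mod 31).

15^1 ≡ 15 (mod 31)
15^2 ≡ 15^2 = 225 ≡ 8 (mod 31)
15^4 ≡ 8^2 = 64 ≡ 2 (mod 31)
15^8 ≡ 2^2 = 4 (mod 31)
15^16 ≡ 4^2 = 16 (mod 31)
15^32 ≡ 16^2 = 256 ≡ 8 (mod 31)
15^64 ≡ 8^2 = 64 ≡ 2 (mod 31)
15^128 ≡ 2^2 = 4 (mod 31)
15^256 ≡ 4^2 = 16 (mod 31)
15^512 ≡ 16^2 = 256 ≡ 8 (mod 31)
15^1024 ≡ 8^2 = 64 ≡ 2 (mod 31)
15^1558 = 15^1024 × 15^512 × 15^16 × 15^4 × 15^2 ≡ 2 × 8 × 16 × 2 × 8 (mod 31).
Accumulate the product:
2 × 8 = 16
16 × 16 = 256 ≡ 8
8 × 2 = 16
16 × 8 = 128 ≡ 4

4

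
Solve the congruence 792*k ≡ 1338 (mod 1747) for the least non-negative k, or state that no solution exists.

gcd(792, 1747) = 1, so a unique solution mod 1747 exists.
792⁻¹ ≡ 911 (mod 1747).
k ≡ 911*1338 ≡ 1259 (mod 1747).

1259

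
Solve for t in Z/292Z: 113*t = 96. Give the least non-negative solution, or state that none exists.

gcd(113, 292) = 1, so a unique solution mod 292 exists.
113⁻¹ ≡ 261 (mod 292).
t ≡ 261*96 ≡ 236 (mod 292).

236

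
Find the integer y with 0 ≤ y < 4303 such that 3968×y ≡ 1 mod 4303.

Run the extended Euclidean algorithm:
4303 = 1*3968 + 335
3968 = 11*335 + 283
335 = 1*283 + 52
283 = 5*52 + 23
52 = 2*23 + 6
23 = 3*6 + 5
6 = 1*5 + 1
5 = 5*1 + 0
gcd(3968, 4303) = 1, so the inverse exists.
Bézout: 1 = 687*4303 − 745*3968.
So 3968⁻¹ ≡ −745 ≡ 3558 (mod 4303).

3558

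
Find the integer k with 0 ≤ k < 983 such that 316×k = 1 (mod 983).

28

By the extended Euclidean algorithm:
983 = 3×316 + 35
316 = 9×35 + 1
35 = 35×1 + 0
gcd(316, 983) = 1, so the inverse exists.
Bézout: 1 = −9×983 + 28×316.
So 316⁻¹ ≡ 28 (mod 983).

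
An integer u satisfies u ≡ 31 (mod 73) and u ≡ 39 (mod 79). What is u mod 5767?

1856

73⁻¹ mod 79: 73*13 ≡ 1 (mod 79), so 73⁻¹ ≡ 13.
u = 31 + 73*((39 − 31)*13 mod 79) = 31 + 73*25 = 1856.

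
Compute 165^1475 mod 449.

183

Compute successive squares:
165^1 ≡ 165 (mod 449)
165^2 ≡ 165^2 = 27225 ≡ 285 (mod 449)
165^4 ≡ 285^2 = 81225 ≡ 405 (mod 449)
165^8 ≡ 405^2 = 164025 ≡ 140 (mod 449)
165^16 ≡ 140^2 = 19600 ≡ 293 (mod 449)
165^32 ≡ 293^2 = 85849 ≡ 90 (mod 449)
165^64 ≡ 90^2 = 8100 ≡ 18 (mod 449)
165^128 ≡ 18^2 = 324 (mod 449)
165^256 ≡ 324^2 = 104976 ≡ 359 (mod 449)
165^512 ≡ 359^2 = 128881 ≡ 18 (mod 449)
165^1024 ≡ 18^2 = 324 (mod 449)
165^1475 = 165^1024 * 165^256 * 165^128 * 165^64 * 165^2 * 165^1 ≡ 324 * 359 * 324 * 18 * 285 * 165 (mod 449).
Accumulate the product:
324 * 359 = 116316 ≡ 25
25 * 324 = 8100 ≡ 18
18 * 18 = 324
324 * 285 = 92340 ≡ 295
295 * 165 = 48675 ≡ 183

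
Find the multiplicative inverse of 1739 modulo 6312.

By the extended Euclidean algorithm:
6312 = 3×1739 + 1095
1739 = 1×1095 + 644
1095 = 1×644 + 451
644 = 1×451 + 193
451 = 2×193 + 65
193 = 2×65 + 63
65 = 1×63 + 2
63 = 31×2 + 1
2 = 2×1 + 0
gcd(1739, 6312) = 1, so the inverse exists.
Bézout: 1 = −856×6312 + 3107×1739.
So 1739⁻¹ ≡ 3107 (mod 6312).

3107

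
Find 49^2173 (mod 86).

49

By square-and-multiply:
2173 in binary is 100001111101, i.e. 2173 = 2048 + 64 + 32 + 16 + 8 + 4 + 1.
49^1 ≡ 49 (mod 86)
49^2 ≡ 49^2 = 2401 ≡ 79 (mod 86)
49^4 ≡ 79^2 = 6241 ≡ 49 (mod 86)
49^8 ≡ 49^2 = 2401 ≡ 79 (mod 86)
49^16 ≡ 79^2 = 6241 ≡ 49 (mod 86)
49^32 ≡ 49^2 = 2401 ≡ 79 (mod 86)
49^64 ≡ 79^2 = 6241 ≡ 49 (mod 86)
49^128 ≡ 49^2 = 2401 ≡ 79 (mod 86)
49^256 ≡ 79^2 = 6241 ≡ 49 (mod 86)
49^512 ≡ 49^2 = 2401 ≡ 79 (mod 86)
49^1024 ≡ 79^2 = 6241 ≡ 49 (mod 86)
49^2048 ≡ 49^2 = 2401 ≡ 79 (mod 86)
49^2173 = 49^2048 * 49^64 * 49^32 * 49^16 * 49^8 * 49^4 * 49^1 ≡ 79 * 49 * 79 * 49 * 79 * 49 * 49 (mod 86).
Accumulate the product:
79 * 49 = 3871 ≡ 1
1 * 79 = 79
79 * 49 = 3871 ≡ 1
1 * 79 = 79
79 * 49 = 3871 ≡ 1
1 * 49 = 49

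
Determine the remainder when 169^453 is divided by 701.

453 in binary is 111000101, i.e. 453 = 256 + 128 + 64 + 4 + 1.
169^1 ≡ 169 (mod 701)
169^2 ≡ 169^2 = 28561 ≡ 521 (mod 701)
169^4 ≡ 521^2 = 271441 ≡ 154 (mod 701)
169^8 ≡ 154^2 = 23716 ≡ 583 (mod 701)
169^16 ≡ 583^2 = 339889 ≡ 605 (mod 701)
169^32 ≡ 605^2 = 366025 ≡ 103 (mod 701)
169^64 ≡ 103^2 = 10609 ≡ 94 (mod 701)
169^128 ≡ 94^2 = 8836 ≡ 424 (mod 701)
169^256 ≡ 424^2 = 179776 ≡ 320 (mod 701)
169^453 = 169^256 × 169^128 × 169^64 × 169^4 × 169^1 ≡ 320 × 424 × 94 × 154 × 169 (mod 701).
Accumulate the product:
320 × 424 = 135680 ≡ 387
387 × 94 = 36378 ≡ 627
627 × 154 = 96558 ≡ 521
521 × 169 = 88049 ≡ 424

424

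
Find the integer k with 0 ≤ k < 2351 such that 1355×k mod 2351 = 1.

By the extended Euclidean algorithm:
2351 = 1·1355 + 996
1355 = 1·996 + 359
996 = 2·359 + 278
359 = 1·278 + 81
278 = 3·81 + 35
81 = 2·35 + 11
35 = 3·11 + 2
11 = 5·2 + 1
2 = 2·1 + 0
gcd(1355, 2351) = 1, so the inverse exists.
Bézout: 1 = −619·2351 + 1074·1355.
So 1355⁻¹ ≡ 1074 (mod 2351).

1074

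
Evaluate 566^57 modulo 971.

Compute successive squares:
57 in binary is 111001, i.e. 57 = 32 + 16 + 8 + 1.
566^1 ≡ 566 (mod 971)
566^2 ≡ 566^2 = 320356 ≡ 897 (mod 971)
566^4 ≡ 897^2 = 804609 ≡ 621 (mod 971)
566^8 ≡ 621^2 = 385641 ≡ 154 (mod 971)
566^16 ≡ 154^2 = 23716 ≡ 412 (mod 971)
566^32 ≡ 412^2 = 169744 ≡ 790 (mod 971)
566^57 = 566^32 × 566^16 × 566^8 × 566^1 ≡ 790 × 412 × 154 × 566 (mod 971).
Accumulate the product:
790 × 412 = 325480 ≡ 195
195 × 154 = 30030 ≡ 900
900 × 566 = 509400 ≡ 596

596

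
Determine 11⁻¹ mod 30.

30 = 2×11 + 8
11 = 1×8 + 3
8 = 2×3 + 2
3 = 1×2 + 1
2 = 2×1 + 0
gcd(11, 30) = 1, so the inverse exists.
Back-substitute for 1:
1 = 1×3 − 1×2
  = −1×8 + 3×3
  = 3×11 − 4×8
  = −4×30 + 11×11
So 11⁻¹ ≡ 11 (mod 30).

11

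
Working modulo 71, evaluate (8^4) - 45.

(8)^4 ≡ 49 (mod 71)
49 - 45 = 4

4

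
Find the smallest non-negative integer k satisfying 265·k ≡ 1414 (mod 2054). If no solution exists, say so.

1354

gcd(265, 2054) = 1, so a unique solution mod 2054 exists.
265⁻¹ ≡ 2023 (mod 2054).
k ≡ 2023·1414 ≡ 1354 (mod 2054).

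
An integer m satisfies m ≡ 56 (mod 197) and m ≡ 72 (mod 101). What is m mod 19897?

197⁻¹ mod 101: 197·20 ≡ 1 (mod 101), so 197⁻¹ ≡ 20.
m = 56 + 197·((72 − 56)·20 mod 101) = 56 + 197·17 = 3405.

3405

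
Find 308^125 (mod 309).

308

125 in binary is 1111101, i.e. 125 = 64 + 32 + 16 + 8 + 4 + 1.
308^1 ≡ 308 (mod 309)
308^2 ≡ 308^2 = 94864 ≡ 1 (mod 309)
308^4 ≡ 1^2 = 1 (mod 309)
308^8 ≡ 1^2 = 1 (mod 309)
308^16 ≡ 1^2 = 1 (mod 309)
308^32 ≡ 1^2 = 1 (mod 309)
308^64 ≡ 1^2 = 1 (mod 309)
308^125 = 308^64 * 308^32 * 308^16 * 308^8 * 308^4 * 308^1 ≡ 1 * 1 * 1 * 1 * 1 * 308 (mod 309).
Accumulate the product:
1 * 1 = 1
1 * 1 = 1
1 * 1 = 1
1 * 1 = 1
1 * 308 = 308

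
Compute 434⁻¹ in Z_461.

Run the extended Euclidean algorithm:
461 = 1*434 + 27
434 = 16*27 + 2
27 = 13*2 + 1
2 = 2*1 + 0
gcd(434, 461) = 1, so the inverse exists.
Bézout: 1 = 209*461 − 222*434.
So 434⁻¹ ≡ −222 ≡ 239 (mod 461).

239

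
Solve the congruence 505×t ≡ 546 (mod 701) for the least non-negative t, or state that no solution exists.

548

gcd(505, 701) = 1, so a unique solution mod 701 exists.
505⁻¹ ≡ 304 (mod 701).
t ≡ 304×546 ≡ 548 (mod 701).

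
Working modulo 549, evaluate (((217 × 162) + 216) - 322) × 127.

217 × 162 = 35154 ≡ 18 (mod 549)
18 + 216 = 234
234 - 322 = -88 ≡ 461 (mod 549)
461 × 127 = 58547 ≡ 353 (mod 549)

353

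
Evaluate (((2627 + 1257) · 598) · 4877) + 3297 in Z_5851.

2627 + 1257 = 3884
3884 · 598 = 2322632 ≡ 5636 (mod 5851)
5636 · 4877 = 27486772 ≡ 4625 (mod 5851)
4625 + 3297 = 7922 ≡ 2071 (mod 5851)

2071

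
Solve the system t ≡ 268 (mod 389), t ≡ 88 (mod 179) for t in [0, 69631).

49671

389⁻¹ mod 179: 389×52 ≡ 1 (mod 179), so 389⁻¹ ≡ 52.
t = 268 + 389×((88 − 268)×52 mod 179) = 268 + 389×127 = 49671.
Check: 49671 mod 389 = 268, 49671 mod 179 = 88. ✓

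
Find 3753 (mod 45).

3753 = 83*45 + 18, so 3753 ≡ 18 (mod 45).

18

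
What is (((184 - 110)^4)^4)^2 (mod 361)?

184 - 110 = 74
(74)^4 ≡ 111 (mod 361)
(111)^4 ≡ 43 (mod 361)
(43)^2 ≡ 44 (mod 361)

44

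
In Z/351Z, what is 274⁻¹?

196

351 = 1·274 + 77
274 = 3·77 + 43
77 = 1·43 + 34
43 = 1·34 + 9
34 = 3·9 + 7
9 = 1·7 + 2
7 = 3·2 + 1
2 = 2·1 + 0
gcd(274, 351) = 1, so the inverse exists.
Bézout: 1 = 121·351 − 155·274.
So 274⁻¹ ≡ −155 ≡ 196 (mod 351).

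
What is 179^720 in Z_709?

720 in binary is 1011010000, i.e. 720 = 512 + 128 + 64 + 16.
179^1 ≡ 179 (mod 709)
179^2 ≡ 179^2 = 32041 ≡ 136 (mod 709)
179^4 ≡ 136^2 = 18496 ≡ 62 (mod 709)
179^8 ≡ 62^2 = 3844 ≡ 299 (mod 709)
179^16 ≡ 299^2 = 89401 ≡ 67 (mod 709)
179^32 ≡ 67^2 = 4489 ≡ 235 (mod 709)
179^64 ≡ 235^2 = 55225 ≡ 632 (mod 709)
179^128 ≡ 632^2 = 399424 ≡ 257 (mod 709)
179^256 ≡ 257^2 = 66049 ≡ 112 (mod 709)
179^512 ≡ 112^2 = 12544 ≡ 491 (mod 709)
179^720 = 179^512 · 179^128 · 179^64 · 179^16 ≡ 491 · 257 · 632 · 67 (mod 709).
Accumulate the product:
491 · 257 = 126187 ≡ 694
694 · 632 = 438608 ≡ 446
446 · 67 = 29882 ≡ 104

104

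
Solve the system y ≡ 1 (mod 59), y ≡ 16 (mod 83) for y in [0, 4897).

59⁻¹ mod 83: 59×38 ≡ 1 (mod 83), so 59⁻¹ ≡ 38.
y = 1 + 59×((16 − 1)×38 mod 83) = 1 + 59×72 = 4249.

4249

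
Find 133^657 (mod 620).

Using repeated squaring:
657 in binary is 1010010001, i.e. 657 = 512 + 128 + 16 + 1.
133^1 ≡ 133 (mod 620)
133^2 ≡ 133^2 = 17689 ≡ 329 (mod 620)
133^4 ≡ 329^2 = 108241 ≡ 361 (mod 620)
133^8 ≡ 361^2 = 130321 ≡ 121 (mod 620)
133^16 ≡ 121^2 = 14641 ≡ 381 (mod 620)
133^32 ≡ 381^2 = 145161 ≡ 81 (mod 620)
133^64 ≡ 81^2 = 6561 ≡ 361 (mod 620)
133^128 ≡ 361^2 = 130321 ≡ 121 (mod 620)
133^256 ≡ 121^2 = 14641 ≡ 381 (mod 620)
133^512 ≡ 381^2 = 145161 ≡ 81 (mod 620)
133^657 = 133^512 * 133^128 * 133^16 * 133^1 ≡ 81 * 121 * 381 * 133 (mod 620).
Accumulate the product:
81 * 121 = 9801 ≡ 501
501 * 381 = 190881 ≡ 541
541 * 133 = 71953 ≡ 33

33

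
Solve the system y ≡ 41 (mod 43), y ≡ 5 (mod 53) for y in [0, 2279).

43⁻¹ mod 53: 43·37 ≡ 1 (mod 53), so 43⁻¹ ≡ 37.
y = 41 + 43·((5 − 41)·37 mod 53) = 41 + 43·46 = 2019.
Check: 2019 mod 43 = 41, 2019 mod 53 = 5. ✓

2019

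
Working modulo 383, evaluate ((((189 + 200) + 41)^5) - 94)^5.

223

189 + 200 = 389 ≡ 6 (mod 383)
6 + 41 = 47
(47)^5 ≡ 11 (mod 383)
11 - 94 = -83 ≡ 300 (mod 383)
(300)^5 ≡ 223 (mod 383)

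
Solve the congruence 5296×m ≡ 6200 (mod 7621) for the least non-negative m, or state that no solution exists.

5078

gcd(5296, 7621) = 1, so a unique solution mod 7621 exists.
5296⁻¹ ≡ 2560 (mod 7621).
m ≡ 2560×6200 ≡ 5078 (mod 7621).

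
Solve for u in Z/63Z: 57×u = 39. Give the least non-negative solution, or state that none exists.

gcd(57, 63) = 3, and 3 | 39, so solutions exist.
Divide through by 3: 19×u ≡ 13 (mod 21).
19⁻¹ ≡ 10 (mod 21).
u ≡ 10×13 ≡ 4 (mod 21).
The smallest non-negative solution is u = 4.

4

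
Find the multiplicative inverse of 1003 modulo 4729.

Apply the Euclidean algorithm and back-substitute:
4729 = 4·1003 + 717
1003 = 1·717 + 286
717 = 2·286 + 145
286 = 1·145 + 141
145 = 1·141 + 4
141 = 35·4 + 1
4 = 4·1 + 0
gcd(1003, 4729) = 1, so the inverse exists.
Back-substitute for 1:
1 = 1·141 − 35·4
  = −35·145 + 36·141
  = 36·286 − 71·145
  = −71·717 + 178·286
  = 178·1003 − 249·717
  = −249·4729 + 1174·1003
So 1003⁻¹ ≡ 1174 (mod 4729).

1174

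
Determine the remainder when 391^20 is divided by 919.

113

391^1 ≡ 391 (mod 919)
391^2 ≡ 391^2 = 152881 ≡ 327 (mod 919)
391^4 ≡ 327^2 = 106929 ≡ 325 (mod 919)
391^8 ≡ 325^2 = 105625 ≡ 859 (mod 919)
391^16 ≡ 859^2 = 737881 ≡ 843 (mod 919)
391^20 = 391^16 × 391^4 ≡ 843 × 325 (mod 919).
843 × 325 = 273975 ≡ 113 (mod 919).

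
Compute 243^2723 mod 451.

243^1 ≡ 243 (mod 451)
243^2 ≡ 243^2 = 59049 ≡ 419 (mod 451)
243^4 ≡ 419^2 = 175561 ≡ 122 (mod 451)
243^8 ≡ 122^2 = 14884 ≡ 1 (mod 451)
243^16 ≡ 1^2 = 1 (mod 451)
243^32 ≡ 1^2 = 1 (mod 451)
243^64 ≡ 1^2 = 1 (mod 451)
243^128 ≡ 1^2 = 1 (mod 451)
243^256 ≡ 1^2 = 1 (mod 451)
243^512 ≡ 1^2 = 1 (mod 451)
243^1024 ≡ 1^2 = 1 (mod 451)
243^2048 ≡ 1^2 = 1 (mod 451)
243^2723 = 243^2048 × 243^512 × 243^128 × 243^32 × 243^2 × 243^1 ≡ 1 × 1 × 1 × 1 × 419 × 243 (mod 451).
Accumulate the product:
1 × 1 = 1
1 × 1 = 1
1 × 1 = 1
1 × 419 = 419
419 × 243 = 101817 ≡ 342

342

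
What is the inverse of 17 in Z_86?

86 = 5×17 + 1
17 = 17×1 + 0
gcd(17, 86) = 1, so the inverse exists.
Bézout: 1 = 1×86 − 5×17.
So 17⁻¹ ≡ −5 ≡ 81 (mod 86).

81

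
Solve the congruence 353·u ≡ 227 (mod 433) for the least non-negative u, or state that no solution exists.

100

gcd(353, 433) = 1, so a unique solution mod 433 exists.
353⁻¹ ≡ 92 (mod 433).
u ≡ 92·227 ≡ 100 (mod 433).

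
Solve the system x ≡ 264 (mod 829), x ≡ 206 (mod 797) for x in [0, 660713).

829⁻¹ mod 797: 829×274 ≡ 1 (mod 797), so 829⁻¹ ≡ 274.
x = 264 + 829×((206 − 264)×274 mod 797) = 264 + 829×48 = 40056.
Check: 40056 mod 829 = 264, 40056 mod 797 = 206. ✓

40056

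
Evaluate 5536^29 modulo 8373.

Compute successive squares:
29 in binary is 11101, i.e. 29 = 16 + 8 + 4 + 1.
5536^1 ≡ 5536 (mod 8373)
5536^2 ≡ 5536^2 = 30647296 ≡ 2116 (mod 8373)
5536^4 ≡ 2116^2 = 4477456 ≡ 6274 (mod 8373)
5536^8 ≡ 6274^2 = 39363076 ≡ 1603 (mod 8373)
5536^16 ≡ 1603^2 = 2569609 ≡ 7471 (mod 8373)
5536^29 = 5536^16 * 5536^8 * 5536^4 * 5536^1 ≡ 7471 * 1603 * 6274 * 5536 (mod 8373).
Accumulate the product:
7471 * 1603 = 11976013 ≡ 2623
2623 * 6274 = 16456702 ≡ 3757
3757 * 5536 = 20798752 ≡ 220

220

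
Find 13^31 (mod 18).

Using repeated squaring:
31 in binary is 11111, i.e. 31 = 16 + 8 + 4 + 2 + 1.
13^1 ≡ 13 (mod 18)
13^2 ≡ 13^2 = 169 ≡ 7 (mod 18)
13^4 ≡ 7^2 = 49 ≡ 13 (mod 18)
13^8 ≡ 13^2 = 169 ≡ 7 (mod 18)
13^16 ≡ 7^2 = 49 ≡ 13 (mod 18)
13^31 = 13^16 × 13^8 × 13^4 × 13^2 × 13^1 ≡ 13 × 7 × 13 × 7 × 13 (mod 18).
Accumulate the product:
13 × 7 = 91 ≡ 1
1 × 13 = 13
13 × 7 = 91 ≡ 1
1 × 13 = 13

13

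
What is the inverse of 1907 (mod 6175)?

68

Apply the Euclidean algorithm and back-substitute:
6175 = 3×1907 + 454
1907 = 4×454 + 91
454 = 4×91 + 90
91 = 1×90 + 1
90 = 90×1 + 0
gcd(1907, 6175) = 1, so the inverse exists.
Back-substitute for 1:
1 = 1×91 − 1×90
  = −1×454 + 5×91
  = 5×1907 − 21×454
  = −21×6175 + 68×1907
So 1907⁻¹ ≡ 68 (mod 6175).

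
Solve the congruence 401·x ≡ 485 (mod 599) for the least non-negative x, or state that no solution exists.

gcd(401, 599) = 1, so a unique solution mod 599 exists.
401⁻¹ ≡ 360 (mod 599).
x ≡ 360·485 ≡ 291 (mod 599).

291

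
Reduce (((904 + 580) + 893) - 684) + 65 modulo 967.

904 + 580 = 1484 ≡ 517 (mod 967)
517 + 893 = 1410 ≡ 443 (mod 967)
443 - 684 = -241 ≡ 726 (mod 967)
726 + 65 = 791

791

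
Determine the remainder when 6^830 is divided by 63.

830 in binary is 1100111110, i.e. 830 = 512 + 256 + 32 + 16 + 8 + 4 + 2.
6^1 ≡ 6 (mod 63)
6^2 ≡ 6^2 = 36 (mod 63)
6^4 ≡ 36^2 = 1296 ≡ 36 (mod 63)
6^8 ≡ 36^2 = 1296 ≡ 36 (mod 63)
6^16 ≡ 36^2 = 1296 ≡ 36 (mod 63)
6^32 ≡ 36^2 = 1296 ≡ 36 (mod 63)
6^64 ≡ 36^2 = 1296 ≡ 36 (mod 63)
6^128 ≡ 36^2 = 1296 ≡ 36 (mod 63)
6^256 ≡ 36^2 = 1296 ≡ 36 (mod 63)
6^512 ≡ 36^2 = 1296 ≡ 36 (mod 63)
6^830 = 6^512 · 6^256 · 6^32 · 6^16 · 6^8 · 6^4 · 6^2 ≡ 36 · 36 · 36 · 36 · 36 · 36 · 36 (mod 63).
Accumulate the product:
36 · 36 = 1296 ≡ 36
36 · 36 = 1296 ≡ 36
36 · 36 = 1296 ≡ 36
36 · 36 = 1296 ≡ 36
36 · 36 = 1296 ≡ 36
36 · 36 = 1296 ≡ 36

36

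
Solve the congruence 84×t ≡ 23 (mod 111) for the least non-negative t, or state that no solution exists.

no solution

gcd(84, 111) = 3, and 3 does not divide 23.
So the congruence has no solution.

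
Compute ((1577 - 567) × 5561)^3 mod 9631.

1577 - 567 = 1010
1010 × 5561 = 5616610 ≡ 1737 (mod 9631)
(1737)^3 ≡ 7962 (mod 9631)

7962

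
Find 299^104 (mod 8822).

By square-and-multiply:
104 in binary is 1101000, i.e. 104 = 64 + 32 + 8.
299^1 ≡ 299 (mod 8822)
299^2 ≡ 299^2 = 89401 ≡ 1181 (mod 8822)
299^4 ≡ 1181^2 = 1394761 ≡ 885 (mod 8822)
299^8 ≡ 885^2 = 783225 ≡ 6889 (mod 8822)
299^16 ≡ 6889^2 = 47458321 ≡ 4783 (mod 8822)
299^32 ≡ 4783^2 = 22877089 ≡ 1643 (mod 8822)
299^64 ≡ 1643^2 = 2699449 ≡ 8739 (mod 8822)
299^104 = 299^64 · 299^32 · 299^8 ≡ 8739 · 1643 · 6889 (mod 8822).
Accumulate the product:
8739 · 1643 = 14358177 ≡ 4783
4783 · 6889 = 32950087 ≡ 8739

8739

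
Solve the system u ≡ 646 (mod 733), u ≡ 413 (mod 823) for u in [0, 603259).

532071

733⁻¹ mod 823: 733·64 ≡ 1 (mod 823), so 733⁻¹ ≡ 64.
u = 646 + 733·((413 − 646)·64 mod 823) = 646 + 733·725 = 532071.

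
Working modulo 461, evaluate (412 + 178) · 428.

412 + 178 = 590 ≡ 129 (mod 461)
129 · 428 = 55212 ≡ 353 (mod 461)

353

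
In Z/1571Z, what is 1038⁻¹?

1571 = 1·1038 + 533
1038 = 1·533 + 505
533 = 1·505 + 28
505 = 18·28 + 1
28 = 28·1 + 0
gcd(1038, 1571) = 1, so the inverse exists.
Back-substitute for 1:
1 = 1·505 − 18·28
  = −18·533 + 19·505
  = 19·1038 − 37·533
  = −37·1571 + 56·1038
So 1038⁻¹ ≡ 56 (mod 1571).

56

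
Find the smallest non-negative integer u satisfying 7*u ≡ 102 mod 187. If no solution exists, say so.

68

gcd(7, 187) = 1, so a unique solution mod 187 exists.
7⁻¹ ≡ 107 (mod 187).
u ≡ 107*102 ≡ 68 (mod 187).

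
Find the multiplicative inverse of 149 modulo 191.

50

Run the extended Euclidean algorithm:
191 = 1×149 + 42
149 = 3×42 + 23
42 = 1×23 + 19
23 = 1×19 + 4
19 = 4×4 + 3
4 = 1×3 + 1
3 = 3×1 + 0
gcd(149, 191) = 1, so the inverse exists.
Back-substitute for 1:
1 = 1×4 − 1×3
  = −1×19 + 5×4
  = 5×23 − 6×19
  = −6×42 + 11×23
  = 11×149 − 39×42
  = −39×191 + 50×149
So 149⁻¹ ≡ 50 (mod 191).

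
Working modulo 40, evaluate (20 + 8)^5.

20 + 8 = 28
(28)^5 ≡ 8 (mod 40)

8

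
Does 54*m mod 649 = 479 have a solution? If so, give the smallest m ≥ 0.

93

gcd(54, 649) = 1, so a unique solution mod 649 exists.
54⁻¹ ≡ 637 (mod 649).
m ≡ 637*479 ≡ 93 (mod 649).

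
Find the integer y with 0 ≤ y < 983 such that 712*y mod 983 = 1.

Apply the Euclidean algorithm and back-substitute:
983 = 1·712 + 271
712 = 2·271 + 170
271 = 1·170 + 101
170 = 1·101 + 69
101 = 1·69 + 32
69 = 2·32 + 5
32 = 6·5 + 2
5 = 2·2 + 1
2 = 2·1 + 0
gcd(712, 983) = 1, so the inverse exists.
Bézout: 1 = −289·983 + 399·712.
So 712⁻¹ ≡ 399 (mod 983).

399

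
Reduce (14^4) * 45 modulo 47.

13

(14)^4 ≡ 17 (mod 47)
17 * 45 = 765 ≡ 13 (mod 47)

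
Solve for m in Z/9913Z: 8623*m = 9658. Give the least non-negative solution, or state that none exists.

gcd(8623, 9913) = 1, so a unique solution mod 9913 exists.
8623⁻¹ ≡ 1437 (mod 9913).
m ≡ 1437*9658 ≡ 346 (mod 9913).

346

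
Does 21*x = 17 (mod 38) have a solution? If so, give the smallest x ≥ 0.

gcd(21, 38) = 1, so a unique solution mod 38 exists.
21⁻¹ ≡ 29 (mod 38).
x ≡ 29*17 ≡ 37 (mod 38).

37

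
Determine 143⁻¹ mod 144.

143

144 = 1*143 + 1
143 = 143*1 + 0
gcd(143, 144) = 1, so the inverse exists.
Bézout: 1 = 1*144 − 1*143.
So 143⁻¹ ≡ −1 ≡ 143 (mod 144).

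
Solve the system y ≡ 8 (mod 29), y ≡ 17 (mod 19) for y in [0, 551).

530

29⁻¹ mod 19: 29·2 ≡ 1 (mod 19), so 29⁻¹ ≡ 2.
y = 8 + 29·((17 − 8)·2 mod 19) = 8 + 29·18 = 530.
Check: 530 mod 29 = 8, 530 mod 19 = 17. ✓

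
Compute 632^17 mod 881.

30

Using repeated squaring:
632^1 ≡ 632 (mod 881)
632^2 ≡ 632^2 = 399424 ≡ 331 (mod 881)
632^4 ≡ 331^2 = 109561 ≡ 317 (mod 881)
632^8 ≡ 317^2 = 100489 ≡ 55 (mod 881)
632^16 ≡ 55^2 = 3025 ≡ 382 (mod 881)
632^17 = 632^16 * 632^1 ≡ 382 * 632 (mod 881).
382 * 632 = 241424 ≡ 30 (mod 881).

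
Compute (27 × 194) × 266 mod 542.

27 × 194 = 5238 ≡ 360 (mod 542)
360 × 266 = 95760 ≡ 368 (mod 542)

368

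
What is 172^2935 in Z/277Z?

By square-and-multiply:
2935 in binary is 101101110111, i.e. 2935 = 2048 + 512 + 256 + 64 + 32 + 16 + 4 + 2 + 1.
172^1 ≡ 172 (mod 277)
172^2 ≡ 172^2 = 29584 ≡ 222 (mod 277)
172^4 ≡ 222^2 = 49284 ≡ 255 (mod 277)
172^8 ≡ 255^2 = 65025 ≡ 207 (mod 277)
172^16 ≡ 207^2 = 42849 ≡ 191 (mod 277)
172^32 ≡ 191^2 = 36481 ≡ 194 (mod 277)
172^64 ≡ 194^2 = 37636 ≡ 241 (mod 277)
172^128 ≡ 241^2 = 58081 ≡ 188 (mod 277)
172^256 ≡ 188^2 = 35344 ≡ 165 (mod 277)
172^512 ≡ 165^2 = 27225 ≡ 79 (mod 277)
172^1024 ≡ 79^2 = 6241 ≡ 147 (mod 277)
172^2048 ≡ 147^2 = 21609 ≡ 3 (mod 277)
172^2935 = 172^2048 * 172^512 * 172^256 * 172^64 * 172^32 * 172^16 * 172^4 * 172^2 * 172^1 ≡ 3 * 79 * 165 * 241 * 194 * 191 * 255 * 222 * 172 (mod 277).
Accumulate the product:
3 * 79 = 237
237 * 165 = 39105 ≡ 48
48 * 241 = 11568 ≡ 211
211 * 194 = 40934 ≡ 215
215 * 191 = 41065 ≡ 69
69 * 255 = 17595 ≡ 144
144 * 222 = 31968 ≡ 113
113 * 172 = 19436 ≡ 46

46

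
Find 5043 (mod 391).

351

5043 = 12·391 + 351, so 5043 ≡ 351 (mod 391).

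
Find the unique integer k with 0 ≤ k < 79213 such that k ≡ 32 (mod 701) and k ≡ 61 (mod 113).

11248

701⁻¹ mod 113: 701*59 ≡ 1 (mod 113), so 701⁻¹ ≡ 59.
k = 32 + 701*((61 − 32)*59 mod 113) = 32 + 701*16 = 11248.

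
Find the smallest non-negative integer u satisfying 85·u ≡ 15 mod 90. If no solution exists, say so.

15

gcd(85, 90) = 5, and 5 | 15, so solutions exist.
Divide through by 5: 17·u = 3 (mod 18).
17⁻¹ ≡ 17 (mod 18).
u ≡ 17·3 ≡ 15 (mod 18).
The smallest non-negative solution is u = 15.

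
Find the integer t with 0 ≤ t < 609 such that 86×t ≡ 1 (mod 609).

Run the extended Euclidean algorithm:
609 = 7*86 + 7
86 = 12*7 + 2
7 = 3*2 + 1
2 = 2*1 + 0
gcd(86, 609) = 1, so the inverse exists.
Back-substitute for 1:
1 = 1*7 − 3*2
  = −3*86 + 37*7
  = 37*609 − 262*86
So 86⁻¹ ≡ −262 ≡ 347 (mod 609).

347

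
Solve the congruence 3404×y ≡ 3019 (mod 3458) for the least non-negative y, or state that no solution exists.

gcd(3404, 3458) = 2, and 2 does not divide 3019.
So the congruence has no solution.

no solution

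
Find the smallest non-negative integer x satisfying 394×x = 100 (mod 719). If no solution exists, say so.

gcd(394, 719) = 1, so a unique solution mod 719 exists.
394⁻¹ ≡ 396 (mod 719).
x ≡ 396×100 ≡ 55 (mod 719).

55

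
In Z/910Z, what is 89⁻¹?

409

By the extended Euclidean algorithm:
910 = 10*89 + 20
89 = 4*20 + 9
20 = 2*9 + 2
9 = 4*2 + 1
2 = 2*1 + 0
gcd(89, 910) = 1, so the inverse exists.
Back-substitute for 1:
1 = 1*9 − 4*2
  = −4*20 + 9*9
  = 9*89 − 40*20
  = −40*910 + 409*89
So 89⁻¹ ≡ 409 (mod 910).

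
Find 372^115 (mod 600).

By square-and-multiply:
115 in binary is 1110011, i.e. 115 = 64 + 32 + 16 + 2 + 1.
372^1 ≡ 372 (mod 600)
372^2 ≡ 372^2 = 138384 ≡ 384 (mod 600)
372^4 ≡ 384^2 = 147456 ≡ 456 (mod 600)
372^8 ≡ 456^2 = 207936 ≡ 336 (mod 600)
372^16 ≡ 336^2 = 112896 ≡ 96 (mod 600)
372^32 ≡ 96^2 = 9216 ≡ 216 (mod 600)
372^64 ≡ 216^2 = 46656 ≡ 456 (mod 600)
372^115 = 372^64 * 372^32 * 372^16 * 372^2 * 372^1 ≡ 456 * 216 * 96 * 384 * 372 (mod 600).
Accumulate the product:
456 * 216 = 98496 ≡ 96
96 * 96 = 9216 ≡ 216
216 * 384 = 82944 ≡ 144
144 * 372 = 53568 ≡ 168

168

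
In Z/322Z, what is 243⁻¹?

By the extended Euclidean algorithm:
322 = 1×243 + 79
243 = 3×79 + 6
79 = 13×6 + 1
6 = 6×1 + 0
gcd(243, 322) = 1, so the inverse exists.
Bézout: 1 = 40×322 − 53×243.
So 243⁻¹ ≡ −53 ≡ 269 (mod 322).

269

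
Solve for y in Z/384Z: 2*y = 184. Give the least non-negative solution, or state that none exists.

gcd(2, 384) = 2, and 2 | 184, so solutions exist.
Divide through by 2: 1*y = 92 (mod 192).
1⁻¹ ≡ 1 (mod 192).
y ≡ 1*92 ≡ 92 (mod 192).
The smallest non-negative solution is y = 92.

92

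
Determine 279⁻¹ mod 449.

449 = 1·279 + 170
279 = 1·170 + 109
170 = 1·109 + 61
109 = 1·61 + 48
61 = 1·48 + 13
48 = 3·13 + 9
13 = 1·9 + 4
9 = 2·4 + 1
4 = 4·1 + 0
gcd(279, 449) = 1, so the inverse exists.
Back-substitute for 1:
1 = 1·9 − 2·4
  = −2·13 + 3·9
  = 3·48 − 11·13
  = −11·61 + 14·48
  = 14·109 − 25·61
  = −25·170 + 39·109
  = 39·279 − 64·170
  = −64·449 + 103·279
So 279⁻¹ ≡ 103 (mod 449).

103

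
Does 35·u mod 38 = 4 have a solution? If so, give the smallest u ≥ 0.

gcd(35, 38) = 1, so a unique solution mod 38 exists.
35⁻¹ ≡ 25 (mod 38).
u ≡ 25·4 ≡ 24 (mod 38).

24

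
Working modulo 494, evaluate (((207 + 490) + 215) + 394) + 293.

117

207 + 490 = 697 ≡ 203 (mod 494)
203 + 215 = 418
418 + 394 = 812 ≡ 318 (mod 494)
318 + 293 = 611 ≡ 117 (mod 494)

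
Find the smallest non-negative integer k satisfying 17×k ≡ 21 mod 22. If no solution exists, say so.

gcd(17, 22) = 1, so a unique solution mod 22 exists.
17⁻¹ ≡ 13 (mod 22).
k ≡ 13×21 ≡ 9 (mod 22).

9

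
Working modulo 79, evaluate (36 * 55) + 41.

36 * 55 = 1980 ≡ 5 (mod 79)
5 + 41 = 46

46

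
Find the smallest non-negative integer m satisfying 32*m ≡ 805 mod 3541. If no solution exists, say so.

1685

gcd(32, 3541) = 1, so a unique solution mod 3541 exists.
32⁻¹ ≡ 332 (mod 3541).
m ≡ 332*805 ≡ 1685 (mod 3541).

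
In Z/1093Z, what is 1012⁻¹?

1066

1093 = 1·1012 + 81
1012 = 12·81 + 40
81 = 2·40 + 1
40 = 40·1 + 0
gcd(1012, 1093) = 1, so the inverse exists.
Back-substitute for 1:
1 = 1·81 − 2·40
  = −2·1012 + 25·81
  = 25·1093 − 27·1012
So 1012⁻¹ ≡ −27 ≡ 1066 (mod 1093).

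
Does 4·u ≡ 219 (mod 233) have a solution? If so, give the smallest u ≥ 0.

113

gcd(4, 233) = 1, so a unique solution mod 233 exists.
4⁻¹ ≡ 175 (mod 233).
u ≡ 175·219 ≡ 113 (mod 233).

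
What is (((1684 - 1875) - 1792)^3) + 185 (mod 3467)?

1341

1684 - 1875 = -191 ≡ 3276 (mod 3467)
3276 - 1792 = 1484
(1484)^3 ≡ 1156 (mod 3467)
1156 + 185 = 1341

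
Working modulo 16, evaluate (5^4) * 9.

9

(5)^4 ≡ 1 (mod 16)
1 * 9 = 9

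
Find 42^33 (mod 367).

Using repeated squaring:
33 in binary is 100001, i.e. 33 = 32 + 1.
42^1 ≡ 42 (mod 367)
42^2 ≡ 42^2 = 1764 ≡ 296 (mod 367)
42^4 ≡ 296^2 = 87616 ≡ 270 (mod 367)
42^8 ≡ 270^2 = 72900 ≡ 234 (mod 367)
42^16 ≡ 234^2 = 54756 ≡ 73 (mod 367)
42^32 ≡ 73^2 = 5329 ≡ 191 (mod 367)
42^33 = 42^32 × 42^1 ≡ 191 × 42 (mod 367).
191 × 42 = 8022 ≡ 315 (mod 367).

315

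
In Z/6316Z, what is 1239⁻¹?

By the extended Euclidean algorithm:
6316 = 5×1239 + 121
1239 = 10×121 + 29
121 = 4×29 + 5
29 = 5×5 + 4
5 = 1×4 + 1
4 = 4×1 + 0
gcd(1239, 6316) = 1, so the inverse exists.
Bézout: 1 = 256×6316 − 1305×1239.
So 1239⁻¹ ≡ −1305 ≡ 5011 (mod 6316).

5011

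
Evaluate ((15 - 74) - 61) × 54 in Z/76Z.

15 - 74 = -59 ≡ 17 (mod 76)
17 - 61 = -44 ≡ 32 (mod 76)
32 × 54 = 1728 ≡ 56 (mod 76)

56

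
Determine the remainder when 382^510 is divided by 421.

Using repeated squaring:
510 in binary is 111111110, i.e. 510 = 256 + 128 + 64 + 32 + 16 + 8 + 4 + 2.
382^1 ≡ 382 (mod 421)
382^2 ≡ 382^2 = 145924 ≡ 258 (mod 421)
382^4 ≡ 258^2 = 66564 ≡ 46 (mod 421)
382^8 ≡ 46^2 = 2116 ≡ 11 (mod 421)
382^16 ≡ 11^2 = 121 (mod 421)
382^32 ≡ 121^2 = 14641 ≡ 327 (mod 421)
382^64 ≡ 327^2 = 106929 ≡ 416 (mod 421)
382^128 ≡ 416^2 = 173056 ≡ 25 (mod 421)
382^256 ≡ 25^2 = 625 ≡ 204 (mod 421)
382^510 = 382^256 · 382^128 · 382^64 · 382^32 · 382^16 · 382^8 · 382^4 · 382^2 ≡ 204 · 25 · 416 · 327 · 121 · 11 · 46 · 258 (mod 421).
Accumulate the product:
204 · 25 = 5100 ≡ 48
48 · 416 = 19968 ≡ 181
181 · 327 = 59187 ≡ 247
247 · 121 = 29887 ≡ 417
417 · 11 = 4587 ≡ 377
377 · 46 = 17342 ≡ 81
81 · 258 = 20898 ≡ 269

269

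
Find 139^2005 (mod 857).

854

139^1 ≡ 139 (mod 857)
139^2 ≡ 139^2 = 19321 ≡ 467 (mod 857)
139^4 ≡ 467^2 = 218089 ≡ 411 (mod 857)
139^8 ≡ 411^2 = 168921 ≡ 92 (mod 857)
139^16 ≡ 92^2 = 8464 ≡ 751 (mod 857)
139^32 ≡ 751^2 = 564001 ≡ 95 (mod 857)
139^64 ≡ 95^2 = 9025 ≡ 455 (mod 857)
139^128 ≡ 455^2 = 207025 ≡ 488 (mod 857)
139^256 ≡ 488^2 = 238144 ≡ 755 (mod 857)
139^512 ≡ 755^2 = 570025 ≡ 120 (mod 857)
139^1024 ≡ 120^2 = 14400 ≡ 688 (mod 857)
139^2005 = 139^1024 * 139^512 * 139^256 * 139^128 * 139^64 * 139^16 * 139^4 * 139^1 ≡ 688 * 120 * 755 * 488 * 455 * 751 * 411 * 139 (mod 857).
Accumulate the product:
688 * 120 = 82560 ≡ 288
288 * 755 = 217440 ≡ 619
619 * 488 = 302072 ≡ 408
408 * 455 = 185640 ≡ 528
528 * 751 = 396528 ≡ 594
594 * 411 = 244134 ≡ 746
746 * 139 = 103694 ≡ 854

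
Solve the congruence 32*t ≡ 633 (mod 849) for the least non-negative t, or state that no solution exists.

gcd(32, 849) = 1, so a unique solution mod 849 exists.
32⁻¹ ≡ 398 (mod 849).
t ≡ 398*633 ≡ 630 (mod 849).

630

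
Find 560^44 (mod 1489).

By square-and-multiply:
44 in binary is 101100, i.e. 44 = 32 + 8 + 4.
560^1 ≡ 560 (mod 1489)
560^2 ≡ 560^2 = 313600 ≡ 910 (mod 1489)
560^4 ≡ 910^2 = 828100 ≡ 216 (mod 1489)
560^8 ≡ 216^2 = 46656 ≡ 497 (mod 1489)
560^16 ≡ 497^2 = 247009 ≡ 1324 (mod 1489)
560^32 ≡ 1324^2 = 1752976 ≡ 423 (mod 1489)
560^44 = 560^32 · 560^8 · 560^4 ≡ 423 · 497 · 216 (mod 1489).
Accumulate the product:
423 · 497 = 210231 ≡ 282
282 · 216 = 60912 ≡ 1352

1352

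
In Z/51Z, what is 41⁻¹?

5

51 = 1*41 + 10
41 = 4*10 + 1
10 = 10*1 + 0
gcd(41, 51) = 1, so the inverse exists.
Back-substitute for 1:
1 = 1*41 − 4*10
  = −4*51 + 5*41
So 41⁻¹ ≡ 5 (mod 51).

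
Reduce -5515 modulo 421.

-5515 = -14×421 + 379, so -5515 ≡ 379 (mod 421).

379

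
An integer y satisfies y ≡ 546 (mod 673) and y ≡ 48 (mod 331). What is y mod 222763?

673⁻¹ mod 331: 673*301 ≡ 1 (mod 331), so 673⁻¹ ≡ 301.
y = 546 + 673*((48 − 546)*301 mod 331) = 546 + 673*45 = 30831.

30831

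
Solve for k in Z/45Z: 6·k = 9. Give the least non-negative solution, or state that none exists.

9

gcd(6, 45) = 3, and 3 | 9, so solutions exist.
Divide through by 3: 2·k = 3 (mod 15).
2⁻¹ ≡ 8 (mod 15).
k ≡ 8·3 ≡ 9 (mod 15).
The smallest non-negative solution is k = 9.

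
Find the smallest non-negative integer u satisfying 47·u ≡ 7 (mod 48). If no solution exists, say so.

gcd(47, 48) = 1, so a unique solution mod 48 exists.
47⁻¹ ≡ 47 (mod 48).
u ≡ 47·7 ≡ 41 (mod 48).

41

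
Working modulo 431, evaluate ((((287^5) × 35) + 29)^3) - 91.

31

(287)^5 ≡ 94 (mod 431)
94 × 35 = 3290 ≡ 273 (mod 431)
273 + 29 = 302
(302)^3 ≡ 122 (mod 431)
122 - 91 = 31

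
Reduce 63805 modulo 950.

63805 = 67*950 + 155, so 63805 ≡ 155 (mod 950).

155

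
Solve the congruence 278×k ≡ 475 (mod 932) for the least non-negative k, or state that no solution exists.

no solution

gcd(278, 932) = 2, and 2 does not divide 475.
So the congruence has no solution.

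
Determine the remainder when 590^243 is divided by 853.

580

590^1 ≡ 590 (mod 853)
590^2 ≡ 590^2 = 348100 ≡ 76 (mod 853)
590^4 ≡ 76^2 = 5776 ≡ 658 (mod 853)
590^8 ≡ 658^2 = 432964 ≡ 493 (mod 853)
590^16 ≡ 493^2 = 243049 ≡ 797 (mod 853)
590^32 ≡ 797^2 = 635209 ≡ 577 (mod 853)
590^64 ≡ 577^2 = 332929 ≡ 259 (mod 853)
590^128 ≡ 259^2 = 67081 ≡ 547 (mod 853)
590^243 = 590^128 * 590^64 * 590^32 * 590^16 * 590^2 * 590^1 ≡ 547 * 259 * 577 * 797 * 76 * 590 (mod 853).
Accumulate the product:
547 * 259 = 141673 ≡ 75
75 * 577 = 43275 ≡ 625
625 * 797 = 498125 ≡ 826
826 * 76 = 62776 ≡ 507
507 * 590 = 299130 ≡ 580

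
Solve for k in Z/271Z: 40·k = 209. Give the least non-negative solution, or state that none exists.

12

gcd(40, 271) = 1, so a unique solution mod 271 exists.
40⁻¹ ≡ 61 (mod 271).
k ≡ 61·209 ≡ 12 (mod 271).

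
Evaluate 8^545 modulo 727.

673

545 in binary is 1000100001, i.e. 545 = 512 + 32 + 1.
8^1 ≡ 8 (mod 727)
8^2 ≡ 8^2 = 64 (mod 727)
8^4 ≡ 64^2 = 4096 ≡ 461 (mod 727)
8^8 ≡ 461^2 = 212521 ≡ 237 (mod 727)
8^16 ≡ 237^2 = 56169 ≡ 190 (mod 727)
8^32 ≡ 190^2 = 36100 ≡ 477 (mod 727)
8^64 ≡ 477^2 = 227529 ≡ 705 (mod 727)
8^128 ≡ 705^2 = 497025 ≡ 484 (mod 727)
8^256 ≡ 484^2 = 234256 ≡ 162 (mod 727)
8^512 ≡ 162^2 = 26244 ≡ 72 (mod 727)
8^545 = 8^512 · 8^32 · 8^1 ≡ 72 · 477 · 8 (mod 727).
Accumulate the product:
72 · 477 = 34344 ≡ 175
175 · 8 = 1400 ≡ 673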